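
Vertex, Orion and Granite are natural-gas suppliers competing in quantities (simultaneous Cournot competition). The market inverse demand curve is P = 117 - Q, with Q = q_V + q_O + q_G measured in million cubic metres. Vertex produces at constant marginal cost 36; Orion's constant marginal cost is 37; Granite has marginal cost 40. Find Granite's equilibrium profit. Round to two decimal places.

306.25

Vertex's profit: π_V = (117 - Q)q_V - (36q_V). Setting ∂π_V/∂q_V = 0: 81 - 2q_V - (q_O + q_G) = 0.
Orion's first-order condition: 80 - 2q_O - (q_V + q_G) = 0.
Granite's first-order condition: 77 - 2q_G - (q_V + q_O) = 0.
Adding the 3 first-order conditions: 238 − 4Q = 0, so Q = 119/2.
Back-substituting: q_V = (81 − 119/2) = 43/2, q_O = (80 − 119/2) = 41/2, q_G = (77 − 119/2) = 35/2.
Price P = 117 - 119/2 = 115/2.
Granite's profit: (115/2 - 40)·(35/2) = 1225/4.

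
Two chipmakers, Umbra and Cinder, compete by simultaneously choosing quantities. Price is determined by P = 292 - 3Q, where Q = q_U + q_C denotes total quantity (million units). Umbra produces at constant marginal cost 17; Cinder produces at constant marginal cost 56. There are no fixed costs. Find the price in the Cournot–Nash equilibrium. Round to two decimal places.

Umbra's profit: π_U = (292 - 3Q)q_U - (17q_U). Setting ∂π_U/∂q_U = 0: 275 - 6q_U - 3(q_C) = 0.
Cinder's first-order condition: 236 - 6q_C - 3(q_U) = 0.
So q_U = (275 - 3q_C)/6 and q_C = (236 - 3q_U)/6.
Substituting one into the other gives q_U = 314/9 and q_C = 197/9.
Total output Q = 511/9, so price P = 292 - 3·(511/9) = 365/3.

121.67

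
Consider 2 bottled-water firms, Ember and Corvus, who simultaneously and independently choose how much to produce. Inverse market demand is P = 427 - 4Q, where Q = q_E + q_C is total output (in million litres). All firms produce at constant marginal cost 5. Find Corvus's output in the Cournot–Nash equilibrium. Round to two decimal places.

A representative firm's profit is π_i = q_i(427 - 4Q) - 5q_i.
Setting ∂π_i/∂q_i = 0 with rivals' quantities fixed: 422 - 8q_i - 4q_j = 0.
With identical firms every q_j equals q_i, so q_j = q_i and 422 = 12q_i, giving q_i = 211/6.

35.17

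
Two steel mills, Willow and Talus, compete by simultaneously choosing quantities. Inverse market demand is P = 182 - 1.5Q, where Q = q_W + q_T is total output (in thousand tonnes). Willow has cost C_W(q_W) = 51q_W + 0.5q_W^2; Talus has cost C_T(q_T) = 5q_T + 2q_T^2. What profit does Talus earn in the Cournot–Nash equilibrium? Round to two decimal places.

Willow's profit: π_W = (182 - 1.5Q)q_W - (51q_W + (1/2)q_W²). Setting ∂π_W/∂q_W = 0: 131 - 4q_W - (3/2)(q_T) = 0.
Talus's first-order condition: 177 - 7q_T - (3/2)(q_W) = 0.
Rearranging gives the reaction functions q_W = (131 - (3/2)q_T)/4 and q_T = (177 - (3/2)q_W)/7.
Substituting one into the other gives q_W = 25.3010 and q_T = 19.8641.
Price P = 182 - (3/2)·45.1650 = 114.2524.
Talus's profit: 114.2524·19.8641 - 5·19.8641 - 2·19.8641² = 1381.0355.

1381.04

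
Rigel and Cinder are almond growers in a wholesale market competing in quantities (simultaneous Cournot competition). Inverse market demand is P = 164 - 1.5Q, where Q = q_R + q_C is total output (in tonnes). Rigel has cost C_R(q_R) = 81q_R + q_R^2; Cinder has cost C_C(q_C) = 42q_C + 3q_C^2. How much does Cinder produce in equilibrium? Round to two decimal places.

11.36

Rigel's profit: π_R = (164 - 1.5Q)q_R - (81q_R + q_R²). Setting ∂π_R/∂q_R = 0: 83 - 5q_R - (3/2)(q_C) = 0.
Cinder's profit: π_C = (164 - 1.5Q)q_C - (42q_C + 3q_C²). Setting ∂π_C/∂q_C = 0: 122 - 9q_C - (3/2)(q_R) = 0.
Rearranging gives the reaction functions q_R = (83 - (3/2)q_C)/5 and q_C = (122 - (3/2)q_R)/9.
Solving the pair: q_R = 752/57, q_C = 1942/171.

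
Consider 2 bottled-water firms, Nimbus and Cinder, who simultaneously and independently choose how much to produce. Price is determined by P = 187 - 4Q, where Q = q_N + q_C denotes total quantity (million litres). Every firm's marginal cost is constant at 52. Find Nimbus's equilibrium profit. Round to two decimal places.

Each firm earns π_i = (187 - 4Q)q_i - 52q_i.
Setting ∂π_i/∂q_i = 0 with rivals' quantities fixed: 135 - 8q_i - 4q_j = 0.
By symmetry each firm produces the same amount; substituting q_j = q_i yields q_i = 135/12 = 45/4.
Price P = 187 - 4·(45/2) = 97.
Nimbus's profit: (97 - 52)·(45/4) = 506.2500.

506.25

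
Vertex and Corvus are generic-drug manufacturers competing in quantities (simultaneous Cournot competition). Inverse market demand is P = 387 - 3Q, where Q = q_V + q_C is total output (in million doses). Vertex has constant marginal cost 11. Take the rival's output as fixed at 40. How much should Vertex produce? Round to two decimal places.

42.67

With the rival's output fixed at 40, Vertex's profit is π_V = (387 - 3·40 - 3q_V)q_V - (11q_V) = (267 - 3q_V)q_V - (11q_V).
∂π_V/∂q_V = 256 - 6q_V = 0, so q_V = 128/3.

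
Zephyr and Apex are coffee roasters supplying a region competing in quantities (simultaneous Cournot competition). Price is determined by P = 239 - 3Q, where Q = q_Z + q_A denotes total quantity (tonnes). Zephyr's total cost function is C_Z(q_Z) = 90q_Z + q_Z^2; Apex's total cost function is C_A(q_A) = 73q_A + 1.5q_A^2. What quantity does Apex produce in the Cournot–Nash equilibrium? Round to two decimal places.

Zephyr's profit: π_Z = (239 - 3Q)q_Z - (90q_Z + q_Z²). Setting ∂π_Z/∂q_Z = 0: 149 - 8q_Z - 3(q_A) = 0.
Apex's profit: π_A = (239 - 3Q)q_A - (73q_A + (3/2)q_A²). Setting ∂π_A/∂q_A = 0: 166 - 9q_A - 3(q_Z) = 0.
Best responses: q_Z = (149 - 3q_A)/8, q_A = (166 - 3q_Z)/9.
Substituting one into the other gives q_Z = 281/21 and q_A = 881/63.

13.98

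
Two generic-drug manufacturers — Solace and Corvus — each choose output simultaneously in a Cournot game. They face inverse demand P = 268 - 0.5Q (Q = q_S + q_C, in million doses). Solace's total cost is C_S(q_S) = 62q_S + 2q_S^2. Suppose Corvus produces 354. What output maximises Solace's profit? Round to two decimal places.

With the rival's output fixed at 354, Solace's profit is π_S = (268 - (1/2)·354 - (1/2)q_S)q_S - (62q_S + 2q_S²) = (91 - (1/2)q_S)q_S - (62q_S + 2q_S²).
∂π_S/∂q_S = 29 - 5q_S = 0, so q_S = 29/5.

5.80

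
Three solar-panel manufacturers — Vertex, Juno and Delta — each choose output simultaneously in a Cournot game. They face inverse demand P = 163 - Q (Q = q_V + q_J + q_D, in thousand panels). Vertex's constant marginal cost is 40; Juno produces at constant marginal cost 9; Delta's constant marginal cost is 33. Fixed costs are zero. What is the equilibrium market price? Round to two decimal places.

61.25

Vertex's profit: π_V = (163 - Q)q_V - (40q_V). Setting ∂π_V/∂q_V = 0: 123 - 2q_V - (q_J + q_D) = 0.
Juno's first-order condition: 154 - 2q_J - (q_V + q_D) = 0.
Delta's profit: π_D = (163 - Q)q_D - (33q_D). Setting ∂π_D/∂q_D = 0: 130 - 2q_D - (q_V + q_J) = 0.
Adding the 3 conditions: 407 − 2Q − 2Q = 0, i.e. Q = 407/4.
Back-substituting: q_V = (123 − 407/4) = 85/4, q_J = (154 − 407/4) = 209/4, q_D = (130 − 407/4) = 113/4.
Total output Q = 407/4, so price P = 163 - 407/4 = 245/4.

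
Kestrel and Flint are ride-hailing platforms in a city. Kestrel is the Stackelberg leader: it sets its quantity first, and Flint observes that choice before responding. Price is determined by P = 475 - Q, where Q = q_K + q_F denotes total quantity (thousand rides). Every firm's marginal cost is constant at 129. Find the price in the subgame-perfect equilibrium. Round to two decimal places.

The follower Flint best-responds to any q_K: π_F = (475 - Q)q_F - 129q_F.
Setting the follower's marginal profit to zero, 346 - q_K - 2q_F = 0, i.e. q_F = (346 - q_K)/2.
Kestrel substitutes q_F(q_K) into its own profit: π_K = q_K(475 - q_K - (346 - q_K)/2) - 129q_K = (302 - (1/2)q_K)q_K - 129q_K.
Leader FOC: 173 - q_K = 0, so q_K = 173.
Then q_F = (346 - 173)/2 = 173/2.
Total output Q = 519/2, so price P = 475 - 519/2 = 431/2.

215.50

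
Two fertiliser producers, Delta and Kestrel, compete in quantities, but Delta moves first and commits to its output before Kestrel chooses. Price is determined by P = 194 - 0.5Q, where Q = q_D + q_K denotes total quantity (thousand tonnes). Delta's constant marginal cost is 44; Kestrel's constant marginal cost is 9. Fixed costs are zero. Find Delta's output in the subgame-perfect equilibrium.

Solve by backward induction. Given q_D, the follower Kestrel maximises π_K = (194 - (1/2)q_D - (1/2)q_K)q_K - 9q_K.
Follower FOC: 185 - (1/2)q_D - q_K = 0, so q_K(q_D) = (185 - (1/2)q_D).
The leader anticipates this reaction. Substituting into P = 194 - 0.5Q gives P = 203/2 - (1/4)q_D, so π_D = (203/2 - (1/4)q_D)q_D - 44q_D.
Maximising: ∂π_D/∂q_D = 115/2 - (1/2)q_D = 0, giving q_D = 115.
Then q_K = (185 - (1/2)·115) = 255/2.

115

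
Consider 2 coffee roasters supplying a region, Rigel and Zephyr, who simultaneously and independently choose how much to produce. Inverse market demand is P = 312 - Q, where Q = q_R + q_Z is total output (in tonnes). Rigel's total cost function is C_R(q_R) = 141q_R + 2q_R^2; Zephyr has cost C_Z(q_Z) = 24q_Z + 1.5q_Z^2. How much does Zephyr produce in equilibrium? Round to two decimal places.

Rigel's profit: π_R = (312 - Q)q_R - (141q_R + 2q_R²). Setting ∂π_R/∂q_R = 0: 171 - 6q_R - (q_Z) = 0.
Zephyr's first-order condition: 288 - 5q_Z - (q_R) = 0.
Rearranging gives the reaction functions q_R = (171 - q_Z)/6 and q_Z = (288 - q_R)/5.
Solving the pair: q_R = 567/29, q_Z = 1557/29.

53.69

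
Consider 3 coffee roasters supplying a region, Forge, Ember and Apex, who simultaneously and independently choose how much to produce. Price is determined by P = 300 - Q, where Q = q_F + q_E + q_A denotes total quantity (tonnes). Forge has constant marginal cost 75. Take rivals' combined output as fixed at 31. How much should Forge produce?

With rivals' combined output fixed at 31, Forge's profit is π_F = (300 - 31 - q_F)q_F - (75q_F) = (269 - q_F)q_F - (75q_F).
∂π_F/∂q_F = 194 - 2q_F = 0, so q_F = 97.

97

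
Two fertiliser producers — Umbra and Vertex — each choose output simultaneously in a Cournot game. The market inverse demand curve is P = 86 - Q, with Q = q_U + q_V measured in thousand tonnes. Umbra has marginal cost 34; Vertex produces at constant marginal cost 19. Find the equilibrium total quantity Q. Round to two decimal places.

Umbra's profit: π_U = (86 - Q)q_U - (34q_U). Setting ∂π_U/∂q_U = 0: 52 - 2q_U - (q_V) = 0.
Vertex's first-order condition: 67 - 2q_V - (q_U) = 0.
So q_U = (52 - q_V)/2 and q_V = (67 - q_U)/2.
Solving the pair: q_U = 37/3, q_V = 82/3.
Total output Q = 37/3 + 82/3 = 119/3.

39.67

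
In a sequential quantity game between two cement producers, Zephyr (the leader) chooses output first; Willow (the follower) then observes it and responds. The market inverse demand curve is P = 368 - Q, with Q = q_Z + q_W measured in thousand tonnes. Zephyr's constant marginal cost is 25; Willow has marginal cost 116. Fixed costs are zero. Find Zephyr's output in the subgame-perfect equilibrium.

217

The follower Willow best-responds to any q_Z: π_W = (368 - Q)q_W - 116q_W.
Setting the follower's marginal profit to zero, 252 - q_Z - 2q_W = 0, i.e. q_W = (252 - q_Z)/2.
The leader anticipates this reaction. Substituting into P = 368 - Q gives P = 242 - (1/2)q_Z, so π_Z = (242 - (1/2)q_Z)q_Z - 25q_Z.
Leader FOC: 217 - q_Z = 0, so q_Z = 217.
Then q_W = (252 - 217)/2 = 35/2.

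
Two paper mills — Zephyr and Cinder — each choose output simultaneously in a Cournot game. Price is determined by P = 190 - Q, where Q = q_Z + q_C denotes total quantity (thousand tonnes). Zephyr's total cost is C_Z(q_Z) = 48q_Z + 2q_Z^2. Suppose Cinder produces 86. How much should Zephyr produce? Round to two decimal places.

With the rival's output fixed at 86, Zephyr's profit is π_Z = (190 - 86 - q_Z)q_Z - (48q_Z + 2q_Z²) = (104 - q_Z)q_Z - (48q_Z + 2q_Z²).
∂π_Z/∂q_Z = 56 - 6q_Z = 0, so q_Z = 28/3.

9.33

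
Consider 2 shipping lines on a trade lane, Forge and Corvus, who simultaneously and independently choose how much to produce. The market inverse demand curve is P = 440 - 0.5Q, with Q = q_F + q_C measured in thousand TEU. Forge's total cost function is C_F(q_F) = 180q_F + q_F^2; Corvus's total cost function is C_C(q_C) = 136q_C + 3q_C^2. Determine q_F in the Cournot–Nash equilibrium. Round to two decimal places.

Forge's profit: π_F = (440 - 0.5Q)q_F - (180q_F + q_F²). Setting ∂π_F/∂q_F = 0: 260 - 3q_F - (1/2)(q_C) = 0.
Corvus's first-order condition: 304 - 7q_C - (1/2)(q_F) = 0.
So q_F = (260 - (1/2)q_C)/3 and q_C = (304 - (1/2)q_F)/7.
Substituting one into the other gives q_F = 80.3855 and q_C = 37.6867.

80.39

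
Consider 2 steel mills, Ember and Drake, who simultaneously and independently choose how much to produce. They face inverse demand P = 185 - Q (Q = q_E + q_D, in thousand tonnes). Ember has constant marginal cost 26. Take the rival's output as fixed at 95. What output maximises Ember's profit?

32

With the rival's output fixed at 95, Ember's profit is π_E = (185 - 95 - q_E)q_E - (26q_E) = (90 - q_E)q_E - (26q_E).
∂π_E/∂q_E = 64 - 2q_E = 0, so q_E = 32.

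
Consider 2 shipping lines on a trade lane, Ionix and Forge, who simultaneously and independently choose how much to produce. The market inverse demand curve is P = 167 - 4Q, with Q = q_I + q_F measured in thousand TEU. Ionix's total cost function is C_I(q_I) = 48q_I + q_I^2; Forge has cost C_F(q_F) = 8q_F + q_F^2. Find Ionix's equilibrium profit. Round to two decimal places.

Ionix's profit: π_I = (167 - 4Q)q_I - (48q_I + q_I²). Setting ∂π_I/∂q_I = 0: 119 - 10q_I - 4(q_F) = 0.
Forge's first-order condition: 159 - 10q_F - 4(q_I) = 0.
Best responses: q_I = (119 - 4q_F)/10, q_F = (159 - 4q_I)/10.
Substituting one into the other gives q_I = 277/42 and q_F = 557/42.
Price P = 167 - 4·(139/7) = 613/7.
Ionix's profit: (613/7)·(277/42) - 48·(277/42) - (277/42)² = 217.4858.

217.49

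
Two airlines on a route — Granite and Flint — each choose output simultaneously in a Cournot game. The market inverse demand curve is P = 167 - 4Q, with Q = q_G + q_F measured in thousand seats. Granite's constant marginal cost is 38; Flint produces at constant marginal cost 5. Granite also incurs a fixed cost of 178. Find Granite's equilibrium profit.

78

Granite's profit: π_G = (167 - 4Q)q_G - (38q_G). Setting ∂π_G/∂q_G = 0: 129 - 8q_G - 4(q_F) = 0.
Flint's profit: π_F = (167 - 4Q)q_F - (5q_F). Setting ∂π_F/∂q_F = 0: 162 - 8q_F - 4(q_G) = 0.
Rearranging gives the reaction functions q_G = (129 - 4q_F)/8 and q_F = (162 - 4q_G)/8.
Substituting one into the other gives q_G = 8 and q_F = 65/4.
Price P = 167 - 4·(97/4) = 70.
Granite's profit: (70 - 38)·8 - 178 = 78.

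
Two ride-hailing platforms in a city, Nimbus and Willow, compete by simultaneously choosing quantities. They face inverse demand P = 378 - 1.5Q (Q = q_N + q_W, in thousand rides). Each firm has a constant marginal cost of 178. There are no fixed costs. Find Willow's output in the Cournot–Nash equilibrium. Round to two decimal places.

Each firm earns π_i = (378 - 1.5Q)q_i - 178q_i.
Setting ∂π_i/∂q_i = 0 with rivals' quantities fixed: 200 - 3q_i - (3/2)q_j = 0.
By symmetry each firm produces the same amount; substituting q_j = q_i yields q_i = 200/(9/2) = 400/9.

44.44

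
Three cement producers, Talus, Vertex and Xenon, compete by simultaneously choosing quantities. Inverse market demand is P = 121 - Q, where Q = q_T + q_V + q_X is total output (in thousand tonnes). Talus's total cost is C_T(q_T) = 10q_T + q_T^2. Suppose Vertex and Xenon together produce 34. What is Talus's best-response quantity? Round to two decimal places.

19.25

With rivals' combined output fixed at 34, Talus's profit is π_T = (121 - 34 - q_T)q_T - (10q_T + q_T²) = (87 - q_T)q_T - (10q_T + q_T²).
∂π_T/∂q_T = 77 - 4q_T = 0, so q_T = 77/4.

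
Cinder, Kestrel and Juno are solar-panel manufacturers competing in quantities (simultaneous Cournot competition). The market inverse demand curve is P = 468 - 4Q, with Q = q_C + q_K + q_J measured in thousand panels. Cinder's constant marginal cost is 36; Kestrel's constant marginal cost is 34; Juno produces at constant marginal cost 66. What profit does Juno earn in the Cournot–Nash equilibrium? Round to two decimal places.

Cinder's profit: π_C = (468 - 4Q)q_C - (36q_C). Setting ∂π_C/∂q_C = 0: 432 - 8q_C - 4(q_K + q_J) = 0.
Kestrel's first-order condition: 434 - 8q_K - 4(q_C + q_J) = 0.
Juno's profit: π_J = (468 - 4Q)q_J - (66q_J). Setting ∂π_J/∂q_J = 0: 402 - 8q_J - 4(q_C + q_K) = 0.
Summing all 3 equations gives 1268 − 16Q = 0, hence Q = 317/4.
Back-substituting: q_C = (432 − 317)/4 = 115/4, q_K = (434 − 317)/4 = 117/4, q_J = (402 − 317)/4 = 85/4.
Price P = 468 - 4·(317/4) = 151.
Juno's profit: (151 - 66)·(85/4) = 1806.2500.

1806.25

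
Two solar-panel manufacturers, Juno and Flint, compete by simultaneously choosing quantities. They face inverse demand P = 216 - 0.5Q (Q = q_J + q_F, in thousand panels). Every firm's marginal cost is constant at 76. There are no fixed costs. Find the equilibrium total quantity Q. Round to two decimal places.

Each firm earns π_i = (216 - 0.5Q)q_i - 76q_i.
Setting ∂π_i/∂q_i = 0 with rivals' quantities fixed: 140 - q_i - (1/2)q_j = 0.
With identical firms every q_j equals q_i, so q_j = q_i and 140 = (3/2)q_i, giving q_i = 280/3.
Total output Q = 280/3 + 280/3 = 560/3.

186.67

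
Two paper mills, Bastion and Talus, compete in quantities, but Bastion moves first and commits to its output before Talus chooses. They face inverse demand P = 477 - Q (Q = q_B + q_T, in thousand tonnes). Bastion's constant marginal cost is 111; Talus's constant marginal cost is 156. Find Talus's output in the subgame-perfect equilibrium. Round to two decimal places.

57.75

Solve by backward induction. Given q_B, the follower Talus maximises π_T = (477 - q_B - q_T)q_T - 156q_T.
∂π_T/∂q_T = 321 - q_B - 2q_T = 0 gives the reaction function q_T = (321 - q_B)/2.
The leader anticipates this reaction. Substituting into P = 477 - Q gives P = 633/2 - (1/2)q_B, so π_B = (633/2 - (1/2)q_B)q_B - 111q_B.
Leader FOC: 411/2 - q_B = 0, so q_B = 411/2.
Then q_T = (321 - 411/2)/2 = 231/4.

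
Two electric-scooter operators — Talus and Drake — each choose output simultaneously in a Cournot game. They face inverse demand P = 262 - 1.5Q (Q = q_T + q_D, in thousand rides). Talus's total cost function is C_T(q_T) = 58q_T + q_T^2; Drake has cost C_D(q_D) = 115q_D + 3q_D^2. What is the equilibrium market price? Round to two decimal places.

190.26

Talus's profit: π_T = (262 - 1.5Q)q_T - (58q_T + q_T²). Setting ∂π_T/∂q_T = 0: 204 - 5q_T - (3/2)(q_D) = 0.
Drake's profit: π_D = (262 - 1.5Q)q_D - (115q_D + 3q_D²). Setting ∂π_D/∂q_D = 0: 147 - 9q_D - (3/2)(q_T) = 0.
So q_T = (204 - (3/2)q_D)/5 and q_D = (147 - (3/2)q_T)/9.
Solving the pair: q_T = 718/19, q_D = 572/57.
Total output Q = 47.8246, so price P = 262 - (3/2)·47.8246 = 190.2632.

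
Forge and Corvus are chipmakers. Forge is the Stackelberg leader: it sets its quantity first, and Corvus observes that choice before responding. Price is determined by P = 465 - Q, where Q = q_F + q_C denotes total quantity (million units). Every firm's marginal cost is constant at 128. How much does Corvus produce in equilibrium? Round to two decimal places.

The follower Corvus best-responds to any q_F: π_C = (465 - Q)q_C - 128q_C.
Setting the follower's marginal profit to zero, 337 - q_F - 2q_C = 0, i.e. q_C = (337 - q_F)/2.
The leader anticipates this reaction. Substituting into P = 465 - Q gives P = 593/2 - (1/2)q_F, so π_F = (593/2 - (1/2)q_F)q_F - 128q_F.
Maximising: ∂π_F/∂q_F = 337/2 - q_F = 0, giving q_F = 337/2.
Then q_C = (337 - 337/2)/2 = 337/4.

84.25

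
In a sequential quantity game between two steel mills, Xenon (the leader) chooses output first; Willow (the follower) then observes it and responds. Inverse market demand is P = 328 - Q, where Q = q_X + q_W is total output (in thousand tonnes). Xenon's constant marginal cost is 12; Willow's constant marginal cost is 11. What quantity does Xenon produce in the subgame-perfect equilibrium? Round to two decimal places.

The follower Willow best-responds to any q_X: π_W = (328 - Q)q_W - 11q_W.
Setting the follower's marginal profit to zero, 317 - q_X - 2q_W = 0, i.e. q_W = (317 - q_X)/2.
Xenon substitutes q_W(q_X) into its own profit: π_X = q_X(328 - q_X - (317 - q_X)/2) - 12q_X = (339/2 - (1/2)q_X)q_X - 12q_X.
Maximising: ∂π_X/∂q_X = 315/2 - q_X = 0, giving q_X = 315/2.
Then q_W = (317 - 315/2)/2 = 319/4.

157.50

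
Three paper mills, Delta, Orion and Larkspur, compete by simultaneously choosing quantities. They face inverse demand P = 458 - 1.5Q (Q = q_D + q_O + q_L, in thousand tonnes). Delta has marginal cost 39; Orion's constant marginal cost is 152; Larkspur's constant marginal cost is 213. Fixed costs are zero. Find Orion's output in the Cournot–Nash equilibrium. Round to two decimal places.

Delta's profit: π_D = (458 - 1.5Q)q_D - (39q_D). Setting ∂π_D/∂q_D = 0: 419 - 3q_D - (3/2)(q_O + q_L) = 0.
Orion's profit: π_O = (458 - 1.5Q)q_O - (152q_O). Setting ∂π_O/∂q_O = 0: 306 - 3q_O - (3/2)(q_D + q_L) = 0.
Larkspur's first-order condition: 245 - 3q_L - (3/2)(q_D + q_O) = 0.
Summing all 3 equations gives 970 − 6Q = 0, hence Q = 485/3.
Back-substituting: q_D = (419 − 485/2)/(3/2) = 353/3, q_O = (306 − 485/2)/(3/2) = 127/3, q_L = (245 − 485/2)/(3/2) = 5/3.

42.33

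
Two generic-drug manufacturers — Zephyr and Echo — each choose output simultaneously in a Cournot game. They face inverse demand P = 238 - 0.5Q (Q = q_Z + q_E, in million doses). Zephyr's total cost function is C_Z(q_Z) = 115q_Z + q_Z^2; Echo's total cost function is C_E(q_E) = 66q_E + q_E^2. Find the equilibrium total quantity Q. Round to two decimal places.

Zephyr's profit: π_Z = (238 - 0.5Q)q_Z - (115q_Z + q_Z²). Setting ∂π_Z/∂q_Z = 0: 123 - 3q_Z - (1/2)(q_E) = 0.
Echo's profit: π_E = (238 - 0.5Q)q_E - (66q_E + q_E²). Setting ∂π_E/∂q_E = 0: 172 - 3q_E - (1/2)(q_Z) = 0.
Rearranging gives the reaction functions q_Z = (123 - (1/2)q_E)/3 and q_E = (172 - (1/2)q_Z)/3.
Substituting one into the other gives q_Z = 1132/35 and q_E = 1818/35.
Total output Q = 1132/35 + 1818/35 = 590/7.

84.29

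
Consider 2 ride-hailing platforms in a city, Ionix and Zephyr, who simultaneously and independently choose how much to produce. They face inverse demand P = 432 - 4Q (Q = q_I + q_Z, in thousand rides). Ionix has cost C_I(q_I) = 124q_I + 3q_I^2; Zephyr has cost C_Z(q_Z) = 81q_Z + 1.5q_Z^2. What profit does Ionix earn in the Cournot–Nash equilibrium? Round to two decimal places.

Ionix's profit: π_I = (432 - 4Q)q_I - (124q_I + 3q_I²). Setting ∂π_I/∂q_I = 0: 308 - 14q_I - 4(q_Z) = 0.
Zephyr's profit: π_Z = (432 - 4Q)q_Z - (81q_Z + (3/2)q_Z²). Setting ∂π_Z/∂q_Z = 0: 351 - 11q_Z - 4(q_I) = 0.
Best responses: q_I = (308 - 4q_Z)/14, q_Z = (351 - 4q_I)/11.
Substituting one into the other gives q_I = 992/69 and q_Z = 1841/69.
Price P = 432 - 4·41.0580 = 267.7681.
Ionix's profit: 267.7681·(992/69) - 124·(992/69) - 3(992/69)² = 1446.8490.

1446.85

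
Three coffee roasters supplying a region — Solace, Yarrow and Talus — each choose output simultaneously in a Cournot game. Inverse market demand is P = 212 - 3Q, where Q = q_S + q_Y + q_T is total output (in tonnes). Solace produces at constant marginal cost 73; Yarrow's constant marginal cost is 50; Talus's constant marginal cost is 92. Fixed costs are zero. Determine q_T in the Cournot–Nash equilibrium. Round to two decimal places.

Solace's profit: π_S = (212 - 3Q)q_S - (73q_S). Setting ∂π_S/∂q_S = 0: 139 - 6q_S - 3(q_Y + q_T) = 0.
Yarrow's first-order condition: 162 - 6q_Y - 3(q_S + q_T) = 0.
Talus's first-order condition: 120 - 6q_T - 3(q_S + q_Y) = 0.
Adding the 3 conditions: 421 − 6Q − 6Q = 0, i.e. Q = 421/12.
Back-substituting: q_S = (139 − 421/4)/3 = 45/4, q_Y = (162 − 421/4)/3 = 227/12, q_T = (120 − 421/4)/3 = 59/12.

4.92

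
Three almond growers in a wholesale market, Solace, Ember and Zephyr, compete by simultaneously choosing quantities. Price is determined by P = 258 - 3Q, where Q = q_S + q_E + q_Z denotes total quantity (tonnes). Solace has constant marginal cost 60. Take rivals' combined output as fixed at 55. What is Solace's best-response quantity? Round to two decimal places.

With rivals' combined output fixed at 55, Solace's profit is π_S = (258 - 3·55 - 3q_S)q_S - (60q_S) = (93 - 3q_S)q_S - (60q_S).
∂π_S/∂q_S = 33 - 6q_S = 0, so q_S = 11/2.

5.50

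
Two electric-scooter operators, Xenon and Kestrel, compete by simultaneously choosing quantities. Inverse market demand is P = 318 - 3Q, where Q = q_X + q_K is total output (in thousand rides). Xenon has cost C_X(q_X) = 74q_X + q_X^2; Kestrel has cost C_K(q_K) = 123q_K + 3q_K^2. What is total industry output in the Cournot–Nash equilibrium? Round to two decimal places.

Xenon's profit: π_X = (318 - 3Q)q_X - (74q_X + q_X²). Setting ∂π_X/∂q_X = 0: 244 - 8q_X - 3(q_K) = 0.
Kestrel's profit: π_K = (318 - 3Q)q_K - (123q_K + 3q_K²). Setting ∂π_K/∂q_K = 0: 195 - 12q_K - 3(q_X) = 0.
So q_X = (244 - 3q_K)/8 and q_K = (195 - 3q_X)/12.
Substituting one into the other gives q_X = 781/29 and q_K = 276/29.
Total output Q = 781/29 + 276/29 = 1057/29.

36.45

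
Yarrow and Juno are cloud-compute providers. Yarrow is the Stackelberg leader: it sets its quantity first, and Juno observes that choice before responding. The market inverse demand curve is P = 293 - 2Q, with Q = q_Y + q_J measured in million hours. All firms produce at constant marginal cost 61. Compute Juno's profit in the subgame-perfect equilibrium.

The follower Juno best-responds to any q_Y: π_J = (293 - 2Q)q_J - 61q_J.
Follower FOC: 232 - 2q_Y - 4q_J = 0, so q_J(q_Y) = (232 - 2q_Y)/4.
Yarrow substitutes q_J(q_Y) into its own profit: π_Y = q_Y(293 - 2q_Y - (232 - 2q_Y)/2) - 61q_Y = (177 - q_Y)q_Y - 61q_Y.
The leader's first-order condition 116 - 2q_Y = 0 yields q_Y = 58.
Then q_J = (232 - 2·58)/4 = 29.
Price P = 293 - 2·87 = 119.
Juno's profit: (119 - 61)·29 = 1682.

1682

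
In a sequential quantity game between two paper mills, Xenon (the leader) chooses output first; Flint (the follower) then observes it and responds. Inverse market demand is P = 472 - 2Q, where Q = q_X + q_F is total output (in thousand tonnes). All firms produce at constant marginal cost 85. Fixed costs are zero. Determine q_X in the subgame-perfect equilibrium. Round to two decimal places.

Solve by backward induction. Given q_X, the follower Flint maximises π_F = (472 - 2q_X - 2q_F)q_F - 85q_F.
Follower FOC: 387 - 2q_X - 4q_F = 0, so q_F(q_X) = (387 - 2q_X)/4.
The leader anticipates this reaction. Substituting into P = 472 - 2Q gives P = 557/2 - q_X, so π_X = (557/2 - q_X)q_X - 85q_X.
Maximising: ∂π_X/∂q_X = 387/2 - 2q_X = 0, giving q_X = 387/4.
Then q_F = (387 - 2·(387/4))/4 = 387/8.

96.75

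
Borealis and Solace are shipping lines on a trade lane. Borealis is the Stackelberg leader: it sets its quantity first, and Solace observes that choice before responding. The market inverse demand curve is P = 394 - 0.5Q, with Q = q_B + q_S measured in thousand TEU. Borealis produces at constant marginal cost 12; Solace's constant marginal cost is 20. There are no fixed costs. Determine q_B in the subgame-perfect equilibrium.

The follower Solace best-responds to any q_B: π_S = (394 - 0.5Q)q_S - 20q_S.
Follower FOC: 374 - (1/2)q_B - q_S = 0, so q_S(q_B) = (374 - (1/2)q_B).
Borealis substitutes q_S(q_B) into its own profit: π_B = q_B(394 - (1/2)q_B - (374 - (1/2)q_B)/2) - 12q_B = (207 - (1/4)q_B)q_B - 12q_B.
The leader's first-order condition 195 - (1/2)q_B = 0 yields q_B = 390.
Then q_S = (374 - (1/2)·390) = 179.

390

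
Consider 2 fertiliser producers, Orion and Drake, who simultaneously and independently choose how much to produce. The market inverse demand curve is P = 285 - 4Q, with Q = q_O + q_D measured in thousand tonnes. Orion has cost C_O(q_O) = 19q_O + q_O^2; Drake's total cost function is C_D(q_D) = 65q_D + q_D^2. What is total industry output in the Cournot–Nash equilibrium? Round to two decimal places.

Orion's profit: π_O = (285 - 4Q)q_O - (19q_O + q_O²). Setting ∂π_O/∂q_O = 0: 266 - 10q_O - 4(q_D) = 0.
Drake's first-order condition: 220 - 10q_D - 4(q_O) = 0.
So q_O = (266 - 4q_D)/10 and q_D = (220 - 4q_O)/10.
Solving the pair: q_O = 445/21, q_D = 284/21.
Total output Q = 445/21 + 284/21 = 243/7.

34.71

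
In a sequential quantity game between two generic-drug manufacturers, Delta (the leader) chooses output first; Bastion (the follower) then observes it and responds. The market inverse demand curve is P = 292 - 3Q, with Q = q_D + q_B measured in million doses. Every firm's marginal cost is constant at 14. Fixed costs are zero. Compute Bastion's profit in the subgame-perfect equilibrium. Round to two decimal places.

1610.08

Solve by backward induction. Given q_D, the follower Bastion maximises π_B = (292 - 3q_D - 3q_B)q_B - 14q_B.
Follower FOC: 278 - 3q_D - 6q_B = 0, so q_B(q_D) = (278 - 3q_D)/6.
Delta substitutes q_B(q_D) into its own profit: π_D = q_D(292 - 3q_D - (278 - 3q_D)/2) - 14q_D = (153 - (3/2)q_D)q_D - 14q_D.
The leader's first-order condition 139 - 3q_D = 0 yields q_D = 139/3.
Then q_B = (278 - 3·(139/3))/6 = 139/6.
Price P = 292 - 3·(139/2) = 167/2.
Bastion's profit: (167/2 - 14)·(139/6) = 1610.0833.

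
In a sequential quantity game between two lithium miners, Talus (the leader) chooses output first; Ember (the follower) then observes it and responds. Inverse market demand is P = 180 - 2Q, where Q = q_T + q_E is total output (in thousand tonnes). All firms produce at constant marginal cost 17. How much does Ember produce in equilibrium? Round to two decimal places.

Solve by backward induction. Given q_T, the follower Ember maximises π_E = (180 - 2q_T - 2q_E)q_E - 17q_E.
Setting the follower's marginal profit to zero, 163 - 2q_T - 4q_E = 0, i.e. q_E = (163 - 2q_T)/4.
The leader anticipates this reaction. Substituting into P = 180 - 2Q gives P = 197/2 - q_T, so π_T = (197/2 - q_T)q_T - 17q_T.
Maximising: ∂π_T/∂q_T = 163/2 - 2q_T = 0, giving q_T = 163/4.
Then q_E = (163 - 2·(163/4))/4 = 163/8.

20.38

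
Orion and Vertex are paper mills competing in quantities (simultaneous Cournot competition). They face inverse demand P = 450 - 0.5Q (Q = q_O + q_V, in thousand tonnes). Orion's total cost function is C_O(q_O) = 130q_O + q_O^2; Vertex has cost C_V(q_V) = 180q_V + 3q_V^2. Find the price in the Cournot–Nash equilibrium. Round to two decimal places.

383.61

Orion's profit: π_O = (450 - 0.5Q)q_O - (130q_O + q_O²). Setting ∂π_O/∂q_O = 0: 320 - 3q_O - (1/2)(q_V) = 0.
Vertex's profit: π_V = (450 - 0.5Q)q_V - (180q_V + 3q_V²). Setting ∂π_V/∂q_V = 0: 270 - 7q_V - (1/2)(q_O) = 0.
Best responses: q_O = (320 - (1/2)q_V)/3, q_V = (270 - (1/2)q_O)/7.
Solving the pair: q_O = 101.4458, q_V = 31.3253.
Total output Q = 132.7711, so price P = 450 - (1/2)·132.7711 = 383.6145.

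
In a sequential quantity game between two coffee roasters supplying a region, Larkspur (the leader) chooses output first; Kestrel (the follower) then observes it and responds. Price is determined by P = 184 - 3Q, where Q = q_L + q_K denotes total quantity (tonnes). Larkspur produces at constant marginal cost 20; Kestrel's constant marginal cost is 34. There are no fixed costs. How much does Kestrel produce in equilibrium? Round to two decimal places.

The follower Kestrel best-responds to any q_L: π_K = (184 - 3Q)q_K - 34q_K.
Follower FOC: 150 - 3q_L - 6q_K = 0, so q_K(q_L) = (150 - 3q_L)/6.
The leader anticipates this reaction. Substituting into P = 184 - 3Q gives P = 109 - (3/2)q_L, so π_L = (109 - (3/2)q_L)q_L - 20q_L.
Leader FOC: 89 - 3q_L = 0, so q_L = 89/3.
Then q_K = (150 - 3·(89/3))/6 = 61/6.

10.17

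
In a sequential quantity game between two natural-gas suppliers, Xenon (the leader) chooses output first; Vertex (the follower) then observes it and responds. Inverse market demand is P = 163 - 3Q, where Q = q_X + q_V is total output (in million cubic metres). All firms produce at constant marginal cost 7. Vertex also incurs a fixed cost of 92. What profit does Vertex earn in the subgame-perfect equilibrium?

Solve by backward induction. Given q_X, the follower Vertex maximises π_V = (163 - 3q_X - 3q_V)q_V - 7q_V.
Follower FOC: 156 - 3q_X - 6q_V = 0, so q_V(q_X) = (156 - 3q_X)/6.
Xenon substitutes q_V(q_X) into its own profit: π_X = q_X(163 - 3q_X - (156 - 3q_X)/2) - 7q_X = (85 - (3/2)q_X)q_X - 7q_X.
Maximising: ∂π_X/∂q_X = 78 - 3q_X = 0, giving q_X = 26.
Then q_V = (156 - 3·26)/6 = 13.
Price P = 163 - 3·39 = 46.
Vertex's profit: (46 - 7)·13 - 92 = 415.

415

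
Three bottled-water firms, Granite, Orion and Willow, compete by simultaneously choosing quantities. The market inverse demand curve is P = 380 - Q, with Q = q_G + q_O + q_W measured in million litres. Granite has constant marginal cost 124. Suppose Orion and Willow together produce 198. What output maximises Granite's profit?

29

With rivals' combined output fixed at 198, Granite's profit is π_G = (380 - 198 - q_G)q_G - (124q_G) = (182 - q_G)q_G - (124q_G).
∂π_G/∂q_G = 58 - 2q_G = 0, so q_G = 29.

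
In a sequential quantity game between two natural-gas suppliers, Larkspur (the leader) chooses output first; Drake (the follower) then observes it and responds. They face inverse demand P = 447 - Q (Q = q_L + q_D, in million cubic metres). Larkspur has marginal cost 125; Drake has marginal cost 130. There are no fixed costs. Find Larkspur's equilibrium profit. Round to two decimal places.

Solve by backward induction. Given q_L, the follower Drake maximises π_D = (447 - q_L - q_D)q_D - 130q_D.
∂π_D/∂q_D = 317 - q_L - 2q_D = 0 gives the reaction function q_D = (317 - q_L)/2.
The leader anticipates this reaction. Substituting into P = 447 - Q gives P = 577/2 - (1/2)q_L, so π_L = (577/2 - (1/2)q_L)q_L - 125q_L.
The leader's first-order condition 327/2 - q_L = 0 yields q_L = 327/2.
Then q_D = (317 - 327/2)/2 = 307/4.
Price P = 447 - 961/4 = 827/4.
Larkspur's profit: (827/4 - 125)·(327/2) = 13366.1250.

13366.13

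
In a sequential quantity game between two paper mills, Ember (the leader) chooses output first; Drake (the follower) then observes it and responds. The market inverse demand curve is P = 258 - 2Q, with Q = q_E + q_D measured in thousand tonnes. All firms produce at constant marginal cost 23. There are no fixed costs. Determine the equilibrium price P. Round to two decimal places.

The follower Drake best-responds to any q_E: π_D = (258 - 2Q)q_D - 23q_D.
∂π_D/∂q_D = 235 - 2q_E - 4q_D = 0 gives the reaction function q_D = (235 - 2q_E)/4.
The leader anticipates this reaction. Substituting into P = 258 - 2Q gives P = 281/2 - q_E, so π_E = (281/2 - q_E)q_E - 23q_E.
Maximising: ∂π_E/∂q_E = 235/2 - 2q_E = 0, giving q_E = 235/4.
Then q_D = (235 - 2·(235/4))/4 = 235/8.
Total output Q = 705/8, so price P = 258 - 2·(705/8) = 327/4.

81.75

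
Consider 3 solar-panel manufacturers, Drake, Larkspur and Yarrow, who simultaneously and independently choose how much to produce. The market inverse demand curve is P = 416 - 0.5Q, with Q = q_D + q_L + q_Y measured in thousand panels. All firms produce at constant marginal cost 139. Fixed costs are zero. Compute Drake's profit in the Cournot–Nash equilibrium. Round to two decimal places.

Each firm earns π_i = (416 - 0.5Q)q_i - 139q_i.
First-order condition (treating rivals' output as given): 277 - q_i - (1/2)·Σ_{j≠i} q_j = 0.
With identical firms every q_j equals q_i, so Σ_{j≠i} q_j = 2q_i and 277 = 2q_i, giving q_i = 277/2.
Price P = 416 - (1/2)·(831/2) = 833/4.
Drake's profit: (833/4 - 139)·(277/2) = 9591.1250.

9591.13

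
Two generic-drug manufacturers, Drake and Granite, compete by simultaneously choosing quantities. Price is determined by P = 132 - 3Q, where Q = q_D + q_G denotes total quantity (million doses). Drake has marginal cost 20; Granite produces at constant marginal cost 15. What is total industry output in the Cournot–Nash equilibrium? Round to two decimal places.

Drake's profit: π_D = (132 - 3Q)q_D - (20q_D). Setting ∂π_D/∂q_D = 0: 112 - 6q_D - 3(q_G) = 0.
Granite's first-order condition: 117 - 6q_G - 3(q_D) = 0.
So q_D = (112 - 3q_G)/6 and q_G = (117 - 3q_D)/6.
Substituting one into the other gives q_D = 107/9 and q_G = 122/9.
Total output Q = 107/9 + 122/9 = 229/9.

25.44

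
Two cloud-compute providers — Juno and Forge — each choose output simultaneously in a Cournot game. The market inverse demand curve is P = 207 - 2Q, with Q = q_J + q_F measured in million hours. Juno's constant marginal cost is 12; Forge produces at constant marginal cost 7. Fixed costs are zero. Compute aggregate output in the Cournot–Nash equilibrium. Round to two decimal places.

Juno's profit: π_J = (207 - 2Q)q_J - (12q_J). Setting ∂π_J/∂q_J = 0: 195 - 4q_J - 2(q_F) = 0.
Forge's first-order condition: 200 - 4q_F - 2(q_J) = 0.
Best responses: q_J = (195 - 2q_F)/4, q_F = (200 - 2q_J)/4.
Solving the pair: q_J = 95/3, q_F = 205/6.
Total output Q = 95/3 + 205/6 = 395/6.

65.83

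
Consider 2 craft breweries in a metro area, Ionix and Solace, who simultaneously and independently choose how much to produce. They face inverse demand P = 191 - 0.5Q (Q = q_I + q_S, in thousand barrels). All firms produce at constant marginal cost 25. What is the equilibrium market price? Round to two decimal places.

Each firm earns π_i = (191 - 0.5Q)q_i - 25q_i.
Setting ∂π_i/∂q_i = 0 with rivals' quantities fixed: 166 - q_i - (1/2)q_j = 0.
With identical firms every q_j equals q_i, so q_j = q_i and 166 = (3/2)q_i, giving q_i = 332/3.
Total output Q = 664/3, so price P = 191 - (1/2)·(664/3) = 241/3.

80.33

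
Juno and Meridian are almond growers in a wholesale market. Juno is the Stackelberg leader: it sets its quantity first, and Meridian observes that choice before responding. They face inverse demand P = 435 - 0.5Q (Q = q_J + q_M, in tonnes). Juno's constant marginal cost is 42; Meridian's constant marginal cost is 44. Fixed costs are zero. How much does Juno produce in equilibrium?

Solve by backward induction. Given q_J, the follower Meridian maximises π_M = (435 - (1/2)q_J - (1/2)q_M)q_M - 44q_M.
Setting the follower's marginal profit to zero, 391 - (1/2)q_J - q_M = 0, i.e. q_M = (391 - (1/2)q_J).
Juno substitutes q_M(q_J) into its own profit: π_J = q_J(435 - (1/2)q_J - (391 - (1/2)q_J)/2) - 42q_J = (479/2 - (1/4)q_J)q_J - 42q_J.
The leader's first-order condition 395/2 - (1/2)q_J = 0 yields q_J = 395.
Then q_M = (391 - (1/2)·395) = 387/2.

395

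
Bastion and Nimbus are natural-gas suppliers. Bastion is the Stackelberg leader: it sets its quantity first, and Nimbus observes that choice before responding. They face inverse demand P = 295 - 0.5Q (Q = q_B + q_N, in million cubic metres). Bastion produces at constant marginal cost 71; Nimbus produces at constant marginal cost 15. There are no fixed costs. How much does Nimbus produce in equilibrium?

The follower Nimbus best-responds to any q_B: π_N = (295 - 0.5Q)q_N - 15q_N.
Follower FOC: 280 - (1/2)q_B - q_N = 0, so q_N(q_B) = (280 - (1/2)q_B).
Bastion substitutes q_N(q_B) into its own profit: π_B = q_B(295 - (1/2)q_B - (280 - (1/2)q_B)/2) - 71q_B = (155 - (1/4)q_B)q_B - 71q_B.
The leader's first-order condition 84 - (1/2)q_B = 0 yields q_B = 168.
Then q_N = (280 - (1/2)·168) = 196.

196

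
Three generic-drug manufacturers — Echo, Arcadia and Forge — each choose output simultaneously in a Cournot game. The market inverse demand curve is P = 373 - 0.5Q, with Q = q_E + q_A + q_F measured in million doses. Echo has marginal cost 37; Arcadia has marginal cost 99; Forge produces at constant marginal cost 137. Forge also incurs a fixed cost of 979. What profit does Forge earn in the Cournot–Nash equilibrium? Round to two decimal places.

Echo's profit: π_E = (373 - 0.5Q)q_E - (37q_E). Setting ∂π_E/∂q_E = 0: 336 - q_E - (1/2)(q_A + q_F) = 0.
Arcadia's first-order condition: 274 - q_A - (1/2)(q_E + q_F) = 0.
Forge's first-order condition: 236 - q_F - (1/2)(q_E + q_A) = 0.
Summing all 3 equations gives 846 − 2Q = 0, hence Q = 423.
Back-substituting: q_E = (336 − 423/2)/(1/2) = 249, q_A = (274 − 423/2)/(1/2) = 125, q_F = (236 − 423/2)/(1/2) = 49.
Price P = 373 - (1/2)·423 = 323/2.
Forge's profit: (323/2 - 137)·49 - 979 = 443/2.

221.50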